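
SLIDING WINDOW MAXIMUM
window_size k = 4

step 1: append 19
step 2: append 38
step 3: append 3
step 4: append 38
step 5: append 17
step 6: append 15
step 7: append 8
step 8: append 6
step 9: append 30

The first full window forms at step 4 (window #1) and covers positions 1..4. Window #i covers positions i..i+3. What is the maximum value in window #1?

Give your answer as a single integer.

Answer: 38

Derivation:
step 1: append 19 -> window=[19] (not full yet)
step 2: append 38 -> window=[19, 38] (not full yet)
step 3: append 3 -> window=[19, 38, 3] (not full yet)
step 4: append 38 -> window=[19, 38, 3, 38] -> max=38
Window #1 max = 38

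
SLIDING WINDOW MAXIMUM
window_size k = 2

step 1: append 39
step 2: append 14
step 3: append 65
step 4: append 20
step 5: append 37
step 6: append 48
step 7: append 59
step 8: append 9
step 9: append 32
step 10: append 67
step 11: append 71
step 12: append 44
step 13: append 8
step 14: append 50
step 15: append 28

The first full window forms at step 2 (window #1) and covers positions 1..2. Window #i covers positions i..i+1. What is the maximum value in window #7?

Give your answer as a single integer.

step 1: append 39 -> window=[39] (not full yet)
step 2: append 14 -> window=[39, 14] -> max=39
step 3: append 65 -> window=[14, 65] -> max=65
step 4: append 20 -> window=[65, 20] -> max=65
step 5: append 37 -> window=[20, 37] -> max=37
step 6: append 48 -> window=[37, 48] -> max=48
step 7: append 59 -> window=[48, 59] -> max=59
step 8: append 9 -> window=[59, 9] -> max=59
Window #7 max = 59

Answer: 59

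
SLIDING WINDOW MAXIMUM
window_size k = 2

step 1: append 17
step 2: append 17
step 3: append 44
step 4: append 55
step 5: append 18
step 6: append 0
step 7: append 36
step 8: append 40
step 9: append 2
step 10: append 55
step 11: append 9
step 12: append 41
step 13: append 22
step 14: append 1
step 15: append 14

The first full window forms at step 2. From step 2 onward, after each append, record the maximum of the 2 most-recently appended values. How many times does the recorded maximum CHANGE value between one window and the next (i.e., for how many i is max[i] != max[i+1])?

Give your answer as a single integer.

Answer: 9

Derivation:
step 1: append 17 -> window=[17] (not full yet)
step 2: append 17 -> window=[17, 17] -> max=17
step 3: append 44 -> window=[17, 44] -> max=44
step 4: append 55 -> window=[44, 55] -> max=55
step 5: append 18 -> window=[55, 18] -> max=55
step 6: append 0 -> window=[18, 0] -> max=18
step 7: append 36 -> window=[0, 36] -> max=36
step 8: append 40 -> window=[36, 40] -> max=40
step 9: append 2 -> window=[40, 2] -> max=40
step 10: append 55 -> window=[2, 55] -> max=55
step 11: append 9 -> window=[55, 9] -> max=55
step 12: append 41 -> window=[9, 41] -> max=41
step 13: append 22 -> window=[41, 22] -> max=41
step 14: append 1 -> window=[22, 1] -> max=22
step 15: append 14 -> window=[1, 14] -> max=14
Recorded maximums: 17 44 55 55 18 36 40 40 55 55 41 41 22 14
Changes between consecutive maximums: 9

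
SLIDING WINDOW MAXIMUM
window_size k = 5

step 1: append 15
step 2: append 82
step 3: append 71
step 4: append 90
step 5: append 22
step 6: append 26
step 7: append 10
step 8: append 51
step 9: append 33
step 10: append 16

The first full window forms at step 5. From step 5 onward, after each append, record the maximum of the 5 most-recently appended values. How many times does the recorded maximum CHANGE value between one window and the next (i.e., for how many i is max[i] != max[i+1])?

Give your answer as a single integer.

step 1: append 15 -> window=[15] (not full yet)
step 2: append 82 -> window=[15, 82] (not full yet)
step 3: append 71 -> window=[15, 82, 71] (not full yet)
step 4: append 90 -> window=[15, 82, 71, 90] (not full yet)
step 5: append 22 -> window=[15, 82, 71, 90, 22] -> max=90
step 6: append 26 -> window=[82, 71, 90, 22, 26] -> max=90
step 7: append 10 -> window=[71, 90, 22, 26, 10] -> max=90
step 8: append 51 -> window=[90, 22, 26, 10, 51] -> max=90
step 9: append 33 -> window=[22, 26, 10, 51, 33] -> max=51
step 10: append 16 -> window=[26, 10, 51, 33, 16] -> max=51
Recorded maximums: 90 90 90 90 51 51
Changes between consecutive maximums: 1

Answer: 1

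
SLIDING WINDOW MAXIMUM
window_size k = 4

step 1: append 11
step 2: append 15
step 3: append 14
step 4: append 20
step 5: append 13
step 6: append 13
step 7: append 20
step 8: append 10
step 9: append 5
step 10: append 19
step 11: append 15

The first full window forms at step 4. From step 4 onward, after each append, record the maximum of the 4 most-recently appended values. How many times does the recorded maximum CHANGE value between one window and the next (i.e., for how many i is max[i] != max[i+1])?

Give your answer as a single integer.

Answer: 1

Derivation:
step 1: append 11 -> window=[11] (not full yet)
step 2: append 15 -> window=[11, 15] (not full yet)
step 3: append 14 -> window=[11, 15, 14] (not full yet)
step 4: append 20 -> window=[11, 15, 14, 20] -> max=20
step 5: append 13 -> window=[15, 14, 20, 13] -> max=20
step 6: append 13 -> window=[14, 20, 13, 13] -> max=20
step 7: append 20 -> window=[20, 13, 13, 20] -> max=20
step 8: append 10 -> window=[13, 13, 20, 10] -> max=20
step 9: append 5 -> window=[13, 20, 10, 5] -> max=20
step 10: append 19 -> window=[20, 10, 5, 19] -> max=20
step 11: append 15 -> window=[10, 5, 19, 15] -> max=19
Recorded maximums: 20 20 20 20 20 20 20 19
Changes between consecutive maximums: 1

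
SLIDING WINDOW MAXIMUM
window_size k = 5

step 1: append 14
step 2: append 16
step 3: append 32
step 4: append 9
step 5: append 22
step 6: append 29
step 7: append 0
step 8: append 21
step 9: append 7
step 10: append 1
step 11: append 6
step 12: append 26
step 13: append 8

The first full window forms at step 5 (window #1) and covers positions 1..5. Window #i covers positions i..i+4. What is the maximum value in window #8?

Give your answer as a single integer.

step 1: append 14 -> window=[14] (not full yet)
step 2: append 16 -> window=[14, 16] (not full yet)
step 3: append 32 -> window=[14, 16, 32] (not full yet)
step 4: append 9 -> window=[14, 16, 32, 9] (not full yet)
step 5: append 22 -> window=[14, 16, 32, 9, 22] -> max=32
step 6: append 29 -> window=[16, 32, 9, 22, 29] -> max=32
step 7: append 0 -> window=[32, 9, 22, 29, 0] -> max=32
step 8: append 21 -> window=[9, 22, 29, 0, 21] -> max=29
step 9: append 7 -> window=[22, 29, 0, 21, 7] -> max=29
step 10: append 1 -> window=[29, 0, 21, 7, 1] -> max=29
step 11: append 6 -> window=[0, 21, 7, 1, 6] -> max=21
step 12: append 26 -> window=[21, 7, 1, 6, 26] -> max=26
Window #8 max = 26

Answer: 26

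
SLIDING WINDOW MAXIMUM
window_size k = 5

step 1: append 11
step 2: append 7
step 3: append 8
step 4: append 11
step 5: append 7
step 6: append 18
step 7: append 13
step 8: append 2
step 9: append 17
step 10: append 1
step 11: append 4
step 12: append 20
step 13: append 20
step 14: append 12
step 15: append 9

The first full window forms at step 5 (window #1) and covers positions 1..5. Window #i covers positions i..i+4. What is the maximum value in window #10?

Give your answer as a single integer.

step 1: append 11 -> window=[11] (not full yet)
step 2: append 7 -> window=[11, 7] (not full yet)
step 3: append 8 -> window=[11, 7, 8] (not full yet)
step 4: append 11 -> window=[11, 7, 8, 11] (not full yet)
step 5: append 7 -> window=[11, 7, 8, 11, 7] -> max=11
step 6: append 18 -> window=[7, 8, 11, 7, 18] -> max=18
step 7: append 13 -> window=[8, 11, 7, 18, 13] -> max=18
step 8: append 2 -> window=[11, 7, 18, 13, 2] -> max=18
step 9: append 17 -> window=[7, 18, 13, 2, 17] -> max=18
step 10: append 1 -> window=[18, 13, 2, 17, 1] -> max=18
step 11: append 4 -> window=[13, 2, 17, 1, 4] -> max=17
step 12: append 20 -> window=[2, 17, 1, 4, 20] -> max=20
step 13: append 20 -> window=[17, 1, 4, 20, 20] -> max=20
step 14: append 12 -> window=[1, 4, 20, 20, 12] -> max=20
Window #10 max = 20

Answer: 20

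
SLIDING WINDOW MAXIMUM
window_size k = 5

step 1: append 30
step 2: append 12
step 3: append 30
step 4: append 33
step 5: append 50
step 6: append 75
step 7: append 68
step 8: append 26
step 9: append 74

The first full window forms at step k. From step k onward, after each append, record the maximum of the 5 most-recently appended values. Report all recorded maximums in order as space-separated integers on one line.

step 1: append 30 -> window=[30] (not full yet)
step 2: append 12 -> window=[30, 12] (not full yet)
step 3: append 30 -> window=[30, 12, 30] (not full yet)
step 4: append 33 -> window=[30, 12, 30, 33] (not full yet)
step 5: append 50 -> window=[30, 12, 30, 33, 50] -> max=50
step 6: append 75 -> window=[12, 30, 33, 50, 75] -> max=75
step 7: append 68 -> window=[30, 33, 50, 75, 68] -> max=75
step 8: append 26 -> window=[33, 50, 75, 68, 26] -> max=75
step 9: append 74 -> window=[50, 75, 68, 26, 74] -> max=75

Answer: 50 75 75 75 75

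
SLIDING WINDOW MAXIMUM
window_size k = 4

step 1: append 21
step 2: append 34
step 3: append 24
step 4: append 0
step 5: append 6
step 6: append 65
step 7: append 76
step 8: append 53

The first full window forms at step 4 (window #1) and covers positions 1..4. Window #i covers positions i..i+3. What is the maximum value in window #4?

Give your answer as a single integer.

step 1: append 21 -> window=[21] (not full yet)
step 2: append 34 -> window=[21, 34] (not full yet)
step 3: append 24 -> window=[21, 34, 24] (not full yet)
step 4: append 0 -> window=[21, 34, 24, 0] -> max=34
step 5: append 6 -> window=[34, 24, 0, 6] -> max=34
step 6: append 65 -> window=[24, 0, 6, 65] -> max=65
step 7: append 76 -> window=[0, 6, 65, 76] -> max=76
Window #4 max = 76

Answer: 76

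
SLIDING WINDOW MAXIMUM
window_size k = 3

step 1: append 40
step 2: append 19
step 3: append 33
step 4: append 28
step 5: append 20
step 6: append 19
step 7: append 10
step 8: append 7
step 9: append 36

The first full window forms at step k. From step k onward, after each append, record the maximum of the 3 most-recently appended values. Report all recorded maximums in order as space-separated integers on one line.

step 1: append 40 -> window=[40] (not full yet)
step 2: append 19 -> window=[40, 19] (not full yet)
step 3: append 33 -> window=[40, 19, 33] -> max=40
step 4: append 28 -> window=[19, 33, 28] -> max=33
step 5: append 20 -> window=[33, 28, 20] -> max=33
step 6: append 19 -> window=[28, 20, 19] -> max=28
step 7: append 10 -> window=[20, 19, 10] -> max=20
step 8: append 7 -> window=[19, 10, 7] -> max=19
step 9: append 36 -> window=[10, 7, 36] -> max=36

Answer: 40 33 33 28 20 19 36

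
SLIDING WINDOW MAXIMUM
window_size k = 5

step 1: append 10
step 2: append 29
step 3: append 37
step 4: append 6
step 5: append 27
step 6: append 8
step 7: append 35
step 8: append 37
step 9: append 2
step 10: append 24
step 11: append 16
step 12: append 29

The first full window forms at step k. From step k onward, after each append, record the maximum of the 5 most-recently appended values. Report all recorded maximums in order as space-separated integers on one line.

step 1: append 10 -> window=[10] (not full yet)
step 2: append 29 -> window=[10, 29] (not full yet)
step 3: append 37 -> window=[10, 29, 37] (not full yet)
step 4: append 6 -> window=[10, 29, 37, 6] (not full yet)
step 5: append 27 -> window=[10, 29, 37, 6, 27] -> max=37
step 6: append 8 -> window=[29, 37, 6, 27, 8] -> max=37
step 7: append 35 -> window=[37, 6, 27, 8, 35] -> max=37
step 8: append 37 -> window=[6, 27, 8, 35, 37] -> max=37
step 9: append 2 -> window=[27, 8, 35, 37, 2] -> max=37
step 10: append 24 -> window=[8, 35, 37, 2, 24] -> max=37
step 11: append 16 -> window=[35, 37, 2, 24, 16] -> max=37
step 12: append 29 -> window=[37, 2, 24, 16, 29] -> max=37

Answer: 37 37 37 37 37 37 37 37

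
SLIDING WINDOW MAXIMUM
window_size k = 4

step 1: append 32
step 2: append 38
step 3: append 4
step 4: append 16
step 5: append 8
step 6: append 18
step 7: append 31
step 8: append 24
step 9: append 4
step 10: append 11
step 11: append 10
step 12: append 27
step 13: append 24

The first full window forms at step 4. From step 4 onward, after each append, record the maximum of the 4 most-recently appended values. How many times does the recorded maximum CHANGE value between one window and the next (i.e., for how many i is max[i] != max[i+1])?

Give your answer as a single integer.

step 1: append 32 -> window=[32] (not full yet)
step 2: append 38 -> window=[32, 38] (not full yet)
step 3: append 4 -> window=[32, 38, 4] (not full yet)
step 4: append 16 -> window=[32, 38, 4, 16] -> max=38
step 5: append 8 -> window=[38, 4, 16, 8] -> max=38
step 6: append 18 -> window=[4, 16, 8, 18] -> max=18
step 7: append 31 -> window=[16, 8, 18, 31] -> max=31
step 8: append 24 -> window=[8, 18, 31, 24] -> max=31
step 9: append 4 -> window=[18, 31, 24, 4] -> max=31
step 10: append 11 -> window=[31, 24, 4, 11] -> max=31
step 11: append 10 -> window=[24, 4, 11, 10] -> max=24
step 12: append 27 -> window=[4, 11, 10, 27] -> max=27
step 13: append 24 -> window=[11, 10, 27, 24] -> max=27
Recorded maximums: 38 38 18 31 31 31 31 24 27 27
Changes between consecutive maximums: 4

Answer: 4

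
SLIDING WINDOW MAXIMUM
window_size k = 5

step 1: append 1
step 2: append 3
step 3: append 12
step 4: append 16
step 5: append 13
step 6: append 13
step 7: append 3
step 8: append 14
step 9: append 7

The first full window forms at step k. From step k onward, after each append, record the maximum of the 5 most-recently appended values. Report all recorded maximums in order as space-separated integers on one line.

step 1: append 1 -> window=[1] (not full yet)
step 2: append 3 -> window=[1, 3] (not full yet)
step 3: append 12 -> window=[1, 3, 12] (not full yet)
step 4: append 16 -> window=[1, 3, 12, 16] (not full yet)
step 5: append 13 -> window=[1, 3, 12, 16, 13] -> max=16
step 6: append 13 -> window=[3, 12, 16, 13, 13] -> max=16
step 7: append 3 -> window=[12, 16, 13, 13, 3] -> max=16
step 8: append 14 -> window=[16, 13, 13, 3, 14] -> max=16
step 9: append 7 -> window=[13, 13, 3, 14, 7] -> max=14

Answer: 16 16 16 16 14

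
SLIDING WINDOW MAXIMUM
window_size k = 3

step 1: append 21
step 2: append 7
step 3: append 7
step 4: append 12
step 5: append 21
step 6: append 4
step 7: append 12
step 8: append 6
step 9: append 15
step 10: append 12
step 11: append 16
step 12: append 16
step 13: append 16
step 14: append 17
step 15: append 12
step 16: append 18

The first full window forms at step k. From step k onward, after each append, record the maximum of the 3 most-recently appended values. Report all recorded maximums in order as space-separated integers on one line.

Answer: 21 12 21 21 21 12 15 15 16 16 16 17 17 18

Derivation:
step 1: append 21 -> window=[21] (not full yet)
step 2: append 7 -> window=[21, 7] (not full yet)
step 3: append 7 -> window=[21, 7, 7] -> max=21
step 4: append 12 -> window=[7, 7, 12] -> max=12
step 5: append 21 -> window=[7, 12, 21] -> max=21
step 6: append 4 -> window=[12, 21, 4] -> max=21
step 7: append 12 -> window=[21, 4, 12] -> max=21
step 8: append 6 -> window=[4, 12, 6] -> max=12
step 9: append 15 -> window=[12, 6, 15] -> max=15
step 10: append 12 -> window=[6, 15, 12] -> max=15
step 11: append 16 -> window=[15, 12, 16] -> max=16
step 12: append 16 -> window=[12, 16, 16] -> max=16
step 13: append 16 -> window=[16, 16, 16] -> max=16
step 14: append 17 -> window=[16, 16, 17] -> max=17
step 15: append 12 -> window=[16, 17, 12] -> max=17
step 16: append 18 -> window=[17, 12, 18] -> max=18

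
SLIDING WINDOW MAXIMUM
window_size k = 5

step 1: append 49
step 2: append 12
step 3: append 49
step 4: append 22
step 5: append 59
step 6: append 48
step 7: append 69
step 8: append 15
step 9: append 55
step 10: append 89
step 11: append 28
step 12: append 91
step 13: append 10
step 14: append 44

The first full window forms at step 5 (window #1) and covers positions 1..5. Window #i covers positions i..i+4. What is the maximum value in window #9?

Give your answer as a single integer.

Answer: 91

Derivation:
step 1: append 49 -> window=[49] (not full yet)
step 2: append 12 -> window=[49, 12] (not full yet)
step 3: append 49 -> window=[49, 12, 49] (not full yet)
step 4: append 22 -> window=[49, 12, 49, 22] (not full yet)
step 5: append 59 -> window=[49, 12, 49, 22, 59] -> max=59
step 6: append 48 -> window=[12, 49, 22, 59, 48] -> max=59
step 7: append 69 -> window=[49, 22, 59, 48, 69] -> max=69
step 8: append 15 -> window=[22, 59, 48, 69, 15] -> max=69
step 9: append 55 -> window=[59, 48, 69, 15, 55] -> max=69
step 10: append 89 -> window=[48, 69, 15, 55, 89] -> max=89
step 11: append 28 -> window=[69, 15, 55, 89, 28] -> max=89
step 12: append 91 -> window=[15, 55, 89, 28, 91] -> max=91
step 13: append 10 -> window=[55, 89, 28, 91, 10] -> max=91
Window #9 max = 91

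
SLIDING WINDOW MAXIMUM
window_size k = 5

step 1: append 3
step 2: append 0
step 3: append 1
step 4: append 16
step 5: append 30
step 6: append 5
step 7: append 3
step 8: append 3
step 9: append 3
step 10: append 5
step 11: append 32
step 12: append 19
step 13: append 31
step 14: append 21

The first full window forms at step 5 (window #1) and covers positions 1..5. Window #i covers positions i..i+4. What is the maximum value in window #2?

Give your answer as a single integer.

step 1: append 3 -> window=[3] (not full yet)
step 2: append 0 -> window=[3, 0] (not full yet)
step 3: append 1 -> window=[3, 0, 1] (not full yet)
step 4: append 16 -> window=[3, 0, 1, 16] (not full yet)
step 5: append 30 -> window=[3, 0, 1, 16, 30] -> max=30
step 6: append 5 -> window=[0, 1, 16, 30, 5] -> max=30
Window #2 max = 30

Answer: 30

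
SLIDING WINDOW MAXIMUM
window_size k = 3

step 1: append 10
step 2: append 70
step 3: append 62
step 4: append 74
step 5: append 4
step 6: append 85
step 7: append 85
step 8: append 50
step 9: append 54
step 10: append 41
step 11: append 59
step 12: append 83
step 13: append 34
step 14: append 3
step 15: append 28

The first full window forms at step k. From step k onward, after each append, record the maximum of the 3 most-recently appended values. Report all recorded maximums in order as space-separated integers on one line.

step 1: append 10 -> window=[10] (not full yet)
step 2: append 70 -> window=[10, 70] (not full yet)
step 3: append 62 -> window=[10, 70, 62] -> max=70
step 4: append 74 -> window=[70, 62, 74] -> max=74
step 5: append 4 -> window=[62, 74, 4] -> max=74
step 6: append 85 -> window=[74, 4, 85] -> max=85
step 7: append 85 -> window=[4, 85, 85] -> max=85
step 8: append 50 -> window=[85, 85, 50] -> max=85
step 9: append 54 -> window=[85, 50, 54] -> max=85
step 10: append 41 -> window=[50, 54, 41] -> max=54
step 11: append 59 -> window=[54, 41, 59] -> max=59
step 12: append 83 -> window=[41, 59, 83] -> max=83
step 13: append 34 -> window=[59, 83, 34] -> max=83
step 14: append 3 -> window=[83, 34, 3] -> max=83
step 15: append 28 -> window=[34, 3, 28] -> max=34

Answer: 70 74 74 85 85 85 85 54 59 83 83 83 34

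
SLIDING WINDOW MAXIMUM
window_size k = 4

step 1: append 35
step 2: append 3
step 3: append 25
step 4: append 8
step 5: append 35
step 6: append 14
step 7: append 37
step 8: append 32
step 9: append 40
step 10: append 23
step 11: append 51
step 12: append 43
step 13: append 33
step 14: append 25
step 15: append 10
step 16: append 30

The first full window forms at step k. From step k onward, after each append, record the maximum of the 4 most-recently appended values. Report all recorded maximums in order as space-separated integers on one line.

Answer: 35 35 35 37 37 40 40 51 51 51 51 43 33

Derivation:
step 1: append 35 -> window=[35] (not full yet)
step 2: append 3 -> window=[35, 3] (not full yet)
step 3: append 25 -> window=[35, 3, 25] (not full yet)
step 4: append 8 -> window=[35, 3, 25, 8] -> max=35
step 5: append 35 -> window=[3, 25, 8, 35] -> max=35
step 6: append 14 -> window=[25, 8, 35, 14] -> max=35
step 7: append 37 -> window=[8, 35, 14, 37] -> max=37
step 8: append 32 -> window=[35, 14, 37, 32] -> max=37
step 9: append 40 -> window=[14, 37, 32, 40] -> max=40
step 10: append 23 -> window=[37, 32, 40, 23] -> max=40
step 11: append 51 -> window=[32, 40, 23, 51] -> max=51
step 12: append 43 -> window=[40, 23, 51, 43] -> max=51
step 13: append 33 -> window=[23, 51, 43, 33] -> max=51
step 14: append 25 -> window=[51, 43, 33, 25] -> max=51
step 15: append 10 -> window=[43, 33, 25, 10] -> max=43
step 16: append 30 -> window=[33, 25, 10, 30] -> max=33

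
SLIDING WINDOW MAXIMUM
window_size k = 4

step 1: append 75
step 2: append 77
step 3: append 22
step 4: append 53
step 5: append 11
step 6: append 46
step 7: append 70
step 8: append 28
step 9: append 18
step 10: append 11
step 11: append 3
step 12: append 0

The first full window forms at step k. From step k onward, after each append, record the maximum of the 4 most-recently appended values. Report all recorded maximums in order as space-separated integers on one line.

Answer: 77 77 53 70 70 70 70 28 18

Derivation:
step 1: append 75 -> window=[75] (not full yet)
step 2: append 77 -> window=[75, 77] (not full yet)
step 3: append 22 -> window=[75, 77, 22] (not full yet)
step 4: append 53 -> window=[75, 77, 22, 53] -> max=77
step 5: append 11 -> window=[77, 22, 53, 11] -> max=77
step 6: append 46 -> window=[22, 53, 11, 46] -> max=53
step 7: append 70 -> window=[53, 11, 46, 70] -> max=70
step 8: append 28 -> window=[11, 46, 70, 28] -> max=70
step 9: append 18 -> window=[46, 70, 28, 18] -> max=70
step 10: append 11 -> window=[70, 28, 18, 11] -> max=70
step 11: append 3 -> window=[28, 18, 11, 3] -> max=28
step 12: append 0 -> window=[18, 11, 3, 0] -> max=18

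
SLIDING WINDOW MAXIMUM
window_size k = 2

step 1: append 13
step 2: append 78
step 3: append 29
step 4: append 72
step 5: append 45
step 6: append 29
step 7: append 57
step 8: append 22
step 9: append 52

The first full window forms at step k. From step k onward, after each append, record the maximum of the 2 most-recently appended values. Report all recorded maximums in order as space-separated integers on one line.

step 1: append 13 -> window=[13] (not full yet)
step 2: append 78 -> window=[13, 78] -> max=78
step 3: append 29 -> window=[78, 29] -> max=78
step 4: append 72 -> window=[29, 72] -> max=72
step 5: append 45 -> window=[72, 45] -> max=72
step 6: append 29 -> window=[45, 29] -> max=45
step 7: append 57 -> window=[29, 57] -> max=57
step 8: append 22 -> window=[57, 22] -> max=57
step 9: append 52 -> window=[22, 52] -> max=52

Answer: 78 78 72 72 45 57 57 52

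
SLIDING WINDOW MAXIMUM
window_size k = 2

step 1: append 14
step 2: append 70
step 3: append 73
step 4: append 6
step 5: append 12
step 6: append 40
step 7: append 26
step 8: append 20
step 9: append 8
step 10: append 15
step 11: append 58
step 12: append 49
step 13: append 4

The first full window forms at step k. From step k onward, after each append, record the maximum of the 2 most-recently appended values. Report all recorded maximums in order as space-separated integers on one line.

step 1: append 14 -> window=[14] (not full yet)
step 2: append 70 -> window=[14, 70] -> max=70
step 3: append 73 -> window=[70, 73] -> max=73
step 4: append 6 -> window=[73, 6] -> max=73
step 5: append 12 -> window=[6, 12] -> max=12
step 6: append 40 -> window=[12, 40] -> max=40
step 7: append 26 -> window=[40, 26] -> max=40
step 8: append 20 -> window=[26, 20] -> max=26
step 9: append 8 -> window=[20, 8] -> max=20
step 10: append 15 -> window=[8, 15] -> max=15
step 11: append 58 -> window=[15, 58] -> max=58
step 12: append 49 -> window=[58, 49] -> max=58
step 13: append 4 -> window=[49, 4] -> max=49

Answer: 70 73 73 12 40 40 26 20 15 58 58 49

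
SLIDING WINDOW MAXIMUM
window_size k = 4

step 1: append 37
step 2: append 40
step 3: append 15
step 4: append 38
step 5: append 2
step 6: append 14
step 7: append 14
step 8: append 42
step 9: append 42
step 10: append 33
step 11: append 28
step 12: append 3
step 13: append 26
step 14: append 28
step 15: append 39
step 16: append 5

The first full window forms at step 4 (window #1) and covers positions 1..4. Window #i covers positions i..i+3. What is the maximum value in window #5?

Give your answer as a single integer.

Answer: 42

Derivation:
step 1: append 37 -> window=[37] (not full yet)
step 2: append 40 -> window=[37, 40] (not full yet)
step 3: append 15 -> window=[37, 40, 15] (not full yet)
step 4: append 38 -> window=[37, 40, 15, 38] -> max=40
step 5: append 2 -> window=[40, 15, 38, 2] -> max=40
step 6: append 14 -> window=[15, 38, 2, 14] -> max=38
step 7: append 14 -> window=[38, 2, 14, 14] -> max=38
step 8: append 42 -> window=[2, 14, 14, 42] -> max=42
Window #5 max = 42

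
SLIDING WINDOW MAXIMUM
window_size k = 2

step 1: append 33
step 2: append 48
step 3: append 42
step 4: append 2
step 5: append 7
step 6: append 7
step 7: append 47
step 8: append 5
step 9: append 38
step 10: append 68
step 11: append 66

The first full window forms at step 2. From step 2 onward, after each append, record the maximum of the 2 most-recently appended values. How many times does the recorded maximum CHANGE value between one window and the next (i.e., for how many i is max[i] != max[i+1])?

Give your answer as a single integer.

Answer: 5

Derivation:
step 1: append 33 -> window=[33] (not full yet)
step 2: append 48 -> window=[33, 48] -> max=48
step 3: append 42 -> window=[48, 42] -> max=48
step 4: append 2 -> window=[42, 2] -> max=42
step 5: append 7 -> window=[2, 7] -> max=7
step 6: append 7 -> window=[7, 7] -> max=7
step 7: append 47 -> window=[7, 47] -> max=47
step 8: append 5 -> window=[47, 5] -> max=47
step 9: append 38 -> window=[5, 38] -> max=38
step 10: append 68 -> window=[38, 68] -> max=68
step 11: append 66 -> window=[68, 66] -> max=68
Recorded maximums: 48 48 42 7 7 47 47 38 68 68
Changes between consecutive maximums: 5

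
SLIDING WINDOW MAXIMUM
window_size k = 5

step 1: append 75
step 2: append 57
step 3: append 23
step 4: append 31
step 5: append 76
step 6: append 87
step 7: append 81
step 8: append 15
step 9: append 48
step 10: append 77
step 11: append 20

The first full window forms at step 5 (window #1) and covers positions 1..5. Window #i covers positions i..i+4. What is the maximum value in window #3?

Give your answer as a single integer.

step 1: append 75 -> window=[75] (not full yet)
step 2: append 57 -> window=[75, 57] (not full yet)
step 3: append 23 -> window=[75, 57, 23] (not full yet)
step 4: append 31 -> window=[75, 57, 23, 31] (not full yet)
step 5: append 76 -> window=[75, 57, 23, 31, 76] -> max=76
step 6: append 87 -> window=[57, 23, 31, 76, 87] -> max=87
step 7: append 81 -> window=[23, 31, 76, 87, 81] -> max=87
Window #3 max = 87

Answer: 87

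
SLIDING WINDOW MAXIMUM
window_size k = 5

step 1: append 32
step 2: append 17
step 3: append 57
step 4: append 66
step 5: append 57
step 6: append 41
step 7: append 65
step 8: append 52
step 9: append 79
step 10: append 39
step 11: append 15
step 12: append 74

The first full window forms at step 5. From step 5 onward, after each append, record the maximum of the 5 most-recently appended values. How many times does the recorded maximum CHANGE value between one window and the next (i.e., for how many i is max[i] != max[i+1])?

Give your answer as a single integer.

step 1: append 32 -> window=[32] (not full yet)
step 2: append 17 -> window=[32, 17] (not full yet)
step 3: append 57 -> window=[32, 17, 57] (not full yet)
step 4: append 66 -> window=[32, 17, 57, 66] (not full yet)
step 5: append 57 -> window=[32, 17, 57, 66, 57] -> max=66
step 6: append 41 -> window=[17, 57, 66, 57, 41] -> max=66
step 7: append 65 -> window=[57, 66, 57, 41, 65] -> max=66
step 8: append 52 -> window=[66, 57, 41, 65, 52] -> max=66
step 9: append 79 -> window=[57, 41, 65, 52, 79] -> max=79
step 10: append 39 -> window=[41, 65, 52, 79, 39] -> max=79
step 11: append 15 -> window=[65, 52, 79, 39, 15] -> max=79
step 12: append 74 -> window=[52, 79, 39, 15, 74] -> max=79
Recorded maximums: 66 66 66 66 79 79 79 79
Changes between consecutive maximums: 1

Answer: 1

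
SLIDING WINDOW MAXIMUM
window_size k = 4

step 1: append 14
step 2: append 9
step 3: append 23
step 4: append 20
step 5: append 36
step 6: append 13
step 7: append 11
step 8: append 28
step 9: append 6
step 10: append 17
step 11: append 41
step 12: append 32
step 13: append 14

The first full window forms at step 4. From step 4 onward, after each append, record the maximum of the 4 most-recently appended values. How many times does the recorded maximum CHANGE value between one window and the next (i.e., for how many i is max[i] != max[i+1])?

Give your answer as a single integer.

Answer: 3

Derivation:
step 1: append 14 -> window=[14] (not full yet)
step 2: append 9 -> window=[14, 9] (not full yet)
step 3: append 23 -> window=[14, 9, 23] (not full yet)
step 4: append 20 -> window=[14, 9, 23, 20] -> max=23
step 5: append 36 -> window=[9, 23, 20, 36] -> max=36
step 6: append 13 -> window=[23, 20, 36, 13] -> max=36
step 7: append 11 -> window=[20, 36, 13, 11] -> max=36
step 8: append 28 -> window=[36, 13, 11, 28] -> max=36
step 9: append 6 -> window=[13, 11, 28, 6] -> max=28
step 10: append 17 -> window=[11, 28, 6, 17] -> max=28
step 11: append 41 -> window=[28, 6, 17, 41] -> max=41
step 12: append 32 -> window=[6, 17, 41, 32] -> max=41
step 13: append 14 -> window=[17, 41, 32, 14] -> max=41
Recorded maximums: 23 36 36 36 36 28 28 41 41 41
Changes between consecutive maximums: 3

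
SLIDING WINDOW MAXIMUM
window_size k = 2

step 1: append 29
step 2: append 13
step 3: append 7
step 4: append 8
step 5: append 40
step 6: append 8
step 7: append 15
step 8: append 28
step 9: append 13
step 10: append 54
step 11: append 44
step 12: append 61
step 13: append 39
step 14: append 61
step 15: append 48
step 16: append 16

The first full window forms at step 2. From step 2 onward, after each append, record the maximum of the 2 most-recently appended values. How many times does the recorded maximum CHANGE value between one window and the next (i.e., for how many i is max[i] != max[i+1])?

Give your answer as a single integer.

Answer: 8

Derivation:
step 1: append 29 -> window=[29] (not full yet)
step 2: append 13 -> window=[29, 13] -> max=29
step 3: append 7 -> window=[13, 7] -> max=13
step 4: append 8 -> window=[7, 8] -> max=8
step 5: append 40 -> window=[8, 40] -> max=40
step 6: append 8 -> window=[40, 8] -> max=40
step 7: append 15 -> window=[8, 15] -> max=15
step 8: append 28 -> window=[15, 28] -> max=28
step 9: append 13 -> window=[28, 13] -> max=28
step 10: append 54 -> window=[13, 54] -> max=54
step 11: append 44 -> window=[54, 44] -> max=54
step 12: append 61 -> window=[44, 61] -> max=61
step 13: append 39 -> window=[61, 39] -> max=61
step 14: append 61 -> window=[39, 61] -> max=61
step 15: append 48 -> window=[61, 48] -> max=61
step 16: append 16 -> window=[48, 16] -> max=48
Recorded maximums: 29 13 8 40 40 15 28 28 54 54 61 61 61 61 48
Changes between consecutive maximums: 8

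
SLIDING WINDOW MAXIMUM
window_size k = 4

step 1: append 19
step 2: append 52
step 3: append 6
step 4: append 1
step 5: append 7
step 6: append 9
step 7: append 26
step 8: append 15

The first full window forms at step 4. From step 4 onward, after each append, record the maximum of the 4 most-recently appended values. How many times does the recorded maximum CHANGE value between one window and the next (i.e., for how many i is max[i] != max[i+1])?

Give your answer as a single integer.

Answer: 2

Derivation:
step 1: append 19 -> window=[19] (not full yet)
step 2: append 52 -> window=[19, 52] (not full yet)
step 3: append 6 -> window=[19, 52, 6] (not full yet)
step 4: append 1 -> window=[19, 52, 6, 1] -> max=52
step 5: append 7 -> window=[52, 6, 1, 7] -> max=52
step 6: append 9 -> window=[6, 1, 7, 9] -> max=9
step 7: append 26 -> window=[1, 7, 9, 26] -> max=26
step 8: append 15 -> window=[7, 9, 26, 15] -> max=26
Recorded maximums: 52 52 9 26 26
Changes between consecutive maximums: 2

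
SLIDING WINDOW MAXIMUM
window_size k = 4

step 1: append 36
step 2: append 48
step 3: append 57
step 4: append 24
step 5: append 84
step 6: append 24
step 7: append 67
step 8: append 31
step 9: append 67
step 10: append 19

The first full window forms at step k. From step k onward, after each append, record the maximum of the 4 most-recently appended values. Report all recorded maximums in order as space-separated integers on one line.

step 1: append 36 -> window=[36] (not full yet)
step 2: append 48 -> window=[36, 48] (not full yet)
step 3: append 57 -> window=[36, 48, 57] (not full yet)
step 4: append 24 -> window=[36, 48, 57, 24] -> max=57
step 5: append 84 -> window=[48, 57, 24, 84] -> max=84
step 6: append 24 -> window=[57, 24, 84, 24] -> max=84
step 7: append 67 -> window=[24, 84, 24, 67] -> max=84
step 8: append 31 -> window=[84, 24, 67, 31] -> max=84
step 9: append 67 -> window=[24, 67, 31, 67] -> max=67
step 10: append 19 -> window=[67, 31, 67, 19] -> max=67

Answer: 57 84 84 84 84 67 67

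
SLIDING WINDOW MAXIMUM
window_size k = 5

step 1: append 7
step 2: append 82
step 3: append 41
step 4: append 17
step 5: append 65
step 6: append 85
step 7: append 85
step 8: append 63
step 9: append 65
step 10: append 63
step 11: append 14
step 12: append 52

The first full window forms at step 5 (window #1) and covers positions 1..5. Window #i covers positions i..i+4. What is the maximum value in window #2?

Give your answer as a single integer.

step 1: append 7 -> window=[7] (not full yet)
step 2: append 82 -> window=[7, 82] (not full yet)
step 3: append 41 -> window=[7, 82, 41] (not full yet)
step 4: append 17 -> window=[7, 82, 41, 17] (not full yet)
step 5: append 65 -> window=[7, 82, 41, 17, 65] -> max=82
step 6: append 85 -> window=[82, 41, 17, 65, 85] -> max=85
Window #2 max = 85

Answer: 85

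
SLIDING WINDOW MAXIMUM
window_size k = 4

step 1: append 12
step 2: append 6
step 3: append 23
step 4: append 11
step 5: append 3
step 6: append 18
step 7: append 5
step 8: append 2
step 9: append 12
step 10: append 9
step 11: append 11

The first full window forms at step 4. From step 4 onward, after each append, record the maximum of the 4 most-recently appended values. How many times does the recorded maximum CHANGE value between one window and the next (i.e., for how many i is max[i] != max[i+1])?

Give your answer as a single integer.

step 1: append 12 -> window=[12] (not full yet)
step 2: append 6 -> window=[12, 6] (not full yet)
step 3: append 23 -> window=[12, 6, 23] (not full yet)
step 4: append 11 -> window=[12, 6, 23, 11] -> max=23
step 5: append 3 -> window=[6, 23, 11, 3] -> max=23
step 6: append 18 -> window=[23, 11, 3, 18] -> max=23
step 7: append 5 -> window=[11, 3, 18, 5] -> max=18
step 8: append 2 -> window=[3, 18, 5, 2] -> max=18
step 9: append 12 -> window=[18, 5, 2, 12] -> max=18
step 10: append 9 -> window=[5, 2, 12, 9] -> max=12
step 11: append 11 -> window=[2, 12, 9, 11] -> max=12
Recorded maximums: 23 23 23 18 18 18 12 12
Changes between consecutive maximums: 2

Answer: 2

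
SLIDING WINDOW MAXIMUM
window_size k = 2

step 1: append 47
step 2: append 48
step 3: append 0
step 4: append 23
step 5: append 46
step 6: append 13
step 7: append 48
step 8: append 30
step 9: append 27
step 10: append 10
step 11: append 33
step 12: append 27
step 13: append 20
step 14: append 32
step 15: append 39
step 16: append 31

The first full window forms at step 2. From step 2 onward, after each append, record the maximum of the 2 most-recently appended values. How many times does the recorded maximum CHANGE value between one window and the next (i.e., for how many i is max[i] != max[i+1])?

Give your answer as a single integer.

Answer: 9

Derivation:
step 1: append 47 -> window=[47] (not full yet)
step 2: append 48 -> window=[47, 48] -> max=48
step 3: append 0 -> window=[48, 0] -> max=48
step 4: append 23 -> window=[0, 23] -> max=23
step 5: append 46 -> window=[23, 46] -> max=46
step 6: append 13 -> window=[46, 13] -> max=46
step 7: append 48 -> window=[13, 48] -> max=48
step 8: append 30 -> window=[48, 30] -> max=48
step 9: append 27 -> window=[30, 27] -> max=30
step 10: append 10 -> window=[27, 10] -> max=27
step 11: append 33 -> window=[10, 33] -> max=33
step 12: append 27 -> window=[33, 27] -> max=33
step 13: append 20 -> window=[27, 20] -> max=27
step 14: append 32 -> window=[20, 32] -> max=32
step 15: append 39 -> window=[32, 39] -> max=39
step 16: append 31 -> window=[39, 31] -> max=39
Recorded maximums: 48 48 23 46 46 48 48 30 27 33 33 27 32 39 39
Changes between consecutive maximums: 9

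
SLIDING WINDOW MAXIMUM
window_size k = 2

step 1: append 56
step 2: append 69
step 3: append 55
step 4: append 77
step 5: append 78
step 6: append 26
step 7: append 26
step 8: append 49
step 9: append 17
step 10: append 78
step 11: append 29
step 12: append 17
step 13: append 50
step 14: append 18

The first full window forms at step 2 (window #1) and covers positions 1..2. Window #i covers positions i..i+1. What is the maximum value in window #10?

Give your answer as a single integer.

step 1: append 56 -> window=[56] (not full yet)
step 2: append 69 -> window=[56, 69] -> max=69
step 3: append 55 -> window=[69, 55] -> max=69
step 4: append 77 -> window=[55, 77] -> max=77
step 5: append 78 -> window=[77, 78] -> max=78
step 6: append 26 -> window=[78, 26] -> max=78
step 7: append 26 -> window=[26, 26] -> max=26
step 8: append 49 -> window=[26, 49] -> max=49
step 9: append 17 -> window=[49, 17] -> max=49
step 10: append 78 -> window=[17, 78] -> max=78
step 11: append 29 -> window=[78, 29] -> max=78
Window #10 max = 78

Answer: 78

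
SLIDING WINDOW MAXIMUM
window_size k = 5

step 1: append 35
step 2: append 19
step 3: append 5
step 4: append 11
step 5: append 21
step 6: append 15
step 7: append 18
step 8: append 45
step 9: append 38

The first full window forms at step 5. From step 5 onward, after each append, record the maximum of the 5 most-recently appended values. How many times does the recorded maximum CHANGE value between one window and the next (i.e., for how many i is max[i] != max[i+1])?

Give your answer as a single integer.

Answer: 2

Derivation:
step 1: append 35 -> window=[35] (not full yet)
step 2: append 19 -> window=[35, 19] (not full yet)
step 3: append 5 -> window=[35, 19, 5] (not full yet)
step 4: append 11 -> window=[35, 19, 5, 11] (not full yet)
step 5: append 21 -> window=[35, 19, 5, 11, 21] -> max=35
step 6: append 15 -> window=[19, 5, 11, 21, 15] -> max=21
step 7: append 18 -> window=[5, 11, 21, 15, 18] -> max=21
step 8: append 45 -> window=[11, 21, 15, 18, 45] -> max=45
step 9: append 38 -> window=[21, 15, 18, 45, 38] -> max=45
Recorded maximums: 35 21 21 45 45
Changes between consecutive maximums: 2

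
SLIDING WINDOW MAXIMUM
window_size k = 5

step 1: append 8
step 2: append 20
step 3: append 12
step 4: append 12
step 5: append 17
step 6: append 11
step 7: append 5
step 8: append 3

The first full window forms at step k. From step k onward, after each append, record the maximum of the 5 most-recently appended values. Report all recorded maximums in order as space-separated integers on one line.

step 1: append 8 -> window=[8] (not full yet)
step 2: append 20 -> window=[8, 20] (not full yet)
step 3: append 12 -> window=[8, 20, 12] (not full yet)
step 4: append 12 -> window=[8, 20, 12, 12] (not full yet)
step 5: append 17 -> window=[8, 20, 12, 12, 17] -> max=20
step 6: append 11 -> window=[20, 12, 12, 17, 11] -> max=20
step 7: append 5 -> window=[12, 12, 17, 11, 5] -> max=17
step 8: append 3 -> window=[12, 17, 11, 5, 3] -> max=17

Answer: 20 20 17 17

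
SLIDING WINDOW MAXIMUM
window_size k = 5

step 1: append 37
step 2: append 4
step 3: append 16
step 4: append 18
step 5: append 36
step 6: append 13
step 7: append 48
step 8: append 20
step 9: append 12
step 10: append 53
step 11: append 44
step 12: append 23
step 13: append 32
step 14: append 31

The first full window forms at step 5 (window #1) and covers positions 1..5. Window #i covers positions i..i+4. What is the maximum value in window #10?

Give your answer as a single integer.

step 1: append 37 -> window=[37] (not full yet)
step 2: append 4 -> window=[37, 4] (not full yet)
step 3: append 16 -> window=[37, 4, 16] (not full yet)
step 4: append 18 -> window=[37, 4, 16, 18] (not full yet)
step 5: append 36 -> window=[37, 4, 16, 18, 36] -> max=37
step 6: append 13 -> window=[4, 16, 18, 36, 13] -> max=36
step 7: append 48 -> window=[16, 18, 36, 13, 48] -> max=48
step 8: append 20 -> window=[18, 36, 13, 48, 20] -> max=48
step 9: append 12 -> window=[36, 13, 48, 20, 12] -> max=48
step 10: append 53 -> window=[13, 48, 20, 12, 53] -> max=53
step 11: append 44 -> window=[48, 20, 12, 53, 44] -> max=53
step 12: append 23 -> window=[20, 12, 53, 44, 23] -> max=53
step 13: append 32 -> window=[12, 53, 44, 23, 32] -> max=53
step 14: append 31 -> window=[53, 44, 23, 32, 31] -> max=53
Window #10 max = 53

Answer: 53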